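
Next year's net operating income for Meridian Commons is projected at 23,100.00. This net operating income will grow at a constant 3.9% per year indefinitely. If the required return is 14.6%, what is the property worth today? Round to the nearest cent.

Growing perpetuity: P = D₁ / (r − g) = 23,100.0000 / (0.146 − 0.039) = 215,887.85

215887.85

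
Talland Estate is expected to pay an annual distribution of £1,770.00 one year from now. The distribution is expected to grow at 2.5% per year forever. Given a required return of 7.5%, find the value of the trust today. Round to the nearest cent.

£35400.00

Growing perpetuity: P = D₁ / (r − g) = £1,770.0000 / (0.075 − 0.025) = £35,400.00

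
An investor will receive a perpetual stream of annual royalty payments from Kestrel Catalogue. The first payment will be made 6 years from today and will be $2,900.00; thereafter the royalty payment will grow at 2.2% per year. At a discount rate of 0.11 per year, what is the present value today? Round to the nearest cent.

Value at end of year 5: C₁ / (r − g) = $2,900.00 / (0.11 − 0.022) = $32,954.5455
Discount to today: PV = $32,954.5455 / (1 + 0.11)^5 = $32,954.5455 / 1.685058 = $19,556.92

$19556.92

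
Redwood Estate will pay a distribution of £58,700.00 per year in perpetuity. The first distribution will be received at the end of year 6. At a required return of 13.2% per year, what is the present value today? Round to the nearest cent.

Value at end of year 5: C / r = £58,700.00 / 0.132 = £444,696.9697
Discount to today: PV = £444,696.9697 / (1 + 0.132)^5 = £444,696.9697 / 1.858798 = £239,239.03

£239239.03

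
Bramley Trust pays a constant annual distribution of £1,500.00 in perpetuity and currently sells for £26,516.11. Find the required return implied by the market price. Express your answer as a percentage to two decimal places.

5.66%

P = C/r ⇒ r = C/P = £1,500.00/£26,516.11 = 0.056569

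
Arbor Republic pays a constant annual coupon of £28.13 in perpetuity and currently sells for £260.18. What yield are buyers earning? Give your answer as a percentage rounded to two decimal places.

P = C/r ⇒ r = C/P = £28.13/£260.18 = 0.108117

10.81%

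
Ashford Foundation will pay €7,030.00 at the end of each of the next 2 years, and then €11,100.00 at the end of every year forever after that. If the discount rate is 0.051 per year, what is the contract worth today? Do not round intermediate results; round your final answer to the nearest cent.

PV of 2-year annuity: €7,030.00 × [1 − (1+0.051)^−2] / 0.051 = 13053.15675
Perpetuity value at year 2: €11,100.00 / 0.051 = 217647.05882
PV of perpetuity: 217647.05882 / (1+0.051)^2 = 197036.81132
Total PV = 13053.15675 + 197036.81132 = 210089.96807

€210089.97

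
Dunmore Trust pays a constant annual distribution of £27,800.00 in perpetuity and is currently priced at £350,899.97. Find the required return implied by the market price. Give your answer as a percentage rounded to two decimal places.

P = C/r ⇒ r = C/P = £27,800.00/£350,899.97 = 0.079225

7.92%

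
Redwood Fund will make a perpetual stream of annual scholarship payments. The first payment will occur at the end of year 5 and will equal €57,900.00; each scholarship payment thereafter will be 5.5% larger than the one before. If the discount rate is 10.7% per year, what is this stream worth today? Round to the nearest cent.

Value at end of year 4: C₁ / (r − g) = €57,900.00 / (0.107 − 0.055) = €1,113,461.5385
Discount to today: PV = €1,113,461.5385 / (1 + 0.107)^4 = €1,113,461.5385 / 1.501725 = €741,454.89

€741454.89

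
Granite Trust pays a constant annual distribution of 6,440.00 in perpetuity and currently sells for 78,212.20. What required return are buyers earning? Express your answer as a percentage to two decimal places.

P = C/r ⇒ r = C/P = 6,440.00/78,212.20 = 0.082340

8.23%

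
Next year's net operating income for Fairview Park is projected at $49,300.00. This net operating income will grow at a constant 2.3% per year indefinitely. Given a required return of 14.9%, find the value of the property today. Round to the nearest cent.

Growing perpetuity: P = D₁ / (r − g) = $49,300.0000 / (0.149 − 0.023) = $391,269.84

$391269.84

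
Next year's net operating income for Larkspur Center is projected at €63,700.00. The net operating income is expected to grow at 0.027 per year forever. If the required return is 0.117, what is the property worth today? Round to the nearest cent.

€707777.78

Growing perpetuity: P = D₁ / (r − g) = €63,700.0000 / (0.117 − 0.027) = €707,777.78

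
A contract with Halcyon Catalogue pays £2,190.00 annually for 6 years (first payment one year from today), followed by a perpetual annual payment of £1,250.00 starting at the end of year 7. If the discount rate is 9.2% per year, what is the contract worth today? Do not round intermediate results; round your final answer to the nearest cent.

PV of 6-year annuity: £2,190.00 × [1 − (1+0.092)^−6] / 0.092 = 9765.85588
Perpetuity value at year 6: £1,250.00 / 0.092 = 13586.95652
PV of perpetuity: 13586.95652 / (1+0.092)^6 = 8012.83787
Total PV = 9765.85588 + 8012.83787 = 17778.69375

£17778.69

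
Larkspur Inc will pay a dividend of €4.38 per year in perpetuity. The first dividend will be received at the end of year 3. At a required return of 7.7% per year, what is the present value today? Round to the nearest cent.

Value at end of year 2: C / r = €4.38 / 0.077 = €56.8831
Discount to today: PV = €56.8831 / (1 + 0.077)^2 = €56.8831 / 1.159929 = €49.04

€49.04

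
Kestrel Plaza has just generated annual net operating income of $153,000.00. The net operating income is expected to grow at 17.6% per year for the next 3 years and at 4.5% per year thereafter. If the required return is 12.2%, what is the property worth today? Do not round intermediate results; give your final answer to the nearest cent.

$2895510.85

D_1 = 179928.00000
D_2 = 211595.32800
D_3 = 248836.10573
Terminal value at year 3: TV = D_3×(1+g_2)/(r−g_2) = 260033.73049/0.077 = 3377061.43488
P_0 = D_1/(1+r)^1 + D_2/(1+r)^2 + D_3/(1+r)^3 + TV/(1+r)^3
    = 160363.63636 + 168081.67234 + 176171.16459 + 2390894.37658 = 2895510.84987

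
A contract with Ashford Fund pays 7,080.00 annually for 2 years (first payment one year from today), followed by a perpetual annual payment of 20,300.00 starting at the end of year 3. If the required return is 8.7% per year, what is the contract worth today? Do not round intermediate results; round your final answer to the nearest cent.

209982.91

PV of 2-year annuity: 7,080.00 × [1 − (1+0.087)^−2] / 0.087 = 12505.37209
Perpetuity value at year 2: 20,300.00 / 0.087 = 233333.33333
PV of perpetuity: 233333.33333 / (1+0.087)^2 = 197477.53481
Total PV = 12505.37209 + 197477.53481 = 209982.90691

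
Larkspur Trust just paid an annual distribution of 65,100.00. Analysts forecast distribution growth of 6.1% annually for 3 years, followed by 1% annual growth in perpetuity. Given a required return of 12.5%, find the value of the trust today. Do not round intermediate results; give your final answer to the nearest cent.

D_1 = 69071.10000
D_2 = 73284.43710
D_3 = 77754.78776
Terminal value at year 3: TV = D_3×(1+g_2)/(r−g_2) = 78532.33564/0.115 = 682889.87514
P_0 = D_1/(1+r)^1 + D_2/(1+r)^2 + D_3/(1+r)^3 + TV/(1+r)^3
    = 61396.53333 + 57903.75277 + 54609.67261 + 479615.38556 = 653525.34427

653525.34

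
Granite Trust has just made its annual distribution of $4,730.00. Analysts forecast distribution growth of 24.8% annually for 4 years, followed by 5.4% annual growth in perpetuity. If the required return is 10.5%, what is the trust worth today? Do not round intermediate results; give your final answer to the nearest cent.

$184938.52

D_1 = 5903.04000
D_2 = 7366.99392
D_3 = 9194.00841
D_4 = 11474.12250
Terminal value at year 4: TV = D_4×(1+g_2)/(r−g_2) = 12093.72511/0.051 = 237131.86497
P_0 = D_1/(1+r)^1 + D_2/(1+r)^2 + D_3/(1+r)^3 + D_4/(1+r)^4 + TV/(1+r)^4
    = 5342.11765 + 6033.45052 + 6814.25000 + 7696.09412 + 159052.61172 = 184938.52400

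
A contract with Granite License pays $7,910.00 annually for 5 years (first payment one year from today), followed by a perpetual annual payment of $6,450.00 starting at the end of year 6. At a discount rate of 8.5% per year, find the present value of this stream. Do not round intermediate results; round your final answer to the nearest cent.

PV of 5-year annuity: $7,910.00 × [1 − (1+0.085)^−5] / 0.085 = 31170.47884
Perpetuity value at year 5: $6,450.00 / 0.085 = 75882.35294
PV of perpetuity: 75882.35294 / (1+0.085)^5 = 50465.21153
Total PV = 31170.47884 + 50465.21153 = 81635.69038

$81635.69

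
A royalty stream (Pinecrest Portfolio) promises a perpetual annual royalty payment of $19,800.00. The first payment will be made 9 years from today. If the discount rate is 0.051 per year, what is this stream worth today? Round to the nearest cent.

$260779.40

Value at end of year 8: C / r = $19,800.00 / 0.051 = $388,235.2941
Discount to today: PV = $388,235.2941 / (1 + 0.051)^8 = $388,235.2941 / 1.488750 = $260,779.40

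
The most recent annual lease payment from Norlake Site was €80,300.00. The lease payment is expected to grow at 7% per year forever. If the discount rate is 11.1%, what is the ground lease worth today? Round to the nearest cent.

D₁ = D₀ × (1 + g) = €80,300.00 × 1.07 = €85,921.0000
Growing perpetuity: P = D₁ / (r − g) = €85,921.0000 / (0.111 − 0.07) = €2,095,634.15

€2095634.15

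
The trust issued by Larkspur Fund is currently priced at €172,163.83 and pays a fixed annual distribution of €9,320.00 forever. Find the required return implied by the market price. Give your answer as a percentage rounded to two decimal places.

5.41%

P = C/r ⇒ r = C/P = €9,320.00/€172,163.83 = 0.054134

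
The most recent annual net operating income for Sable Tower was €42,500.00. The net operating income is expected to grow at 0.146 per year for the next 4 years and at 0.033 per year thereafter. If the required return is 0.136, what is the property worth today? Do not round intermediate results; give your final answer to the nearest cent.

€615219.85

D_1 = 48705.00000
D_2 = 55815.93000
D_3 = 63965.05578
D_4 = 73303.95392
Terminal value at year 4: TV = D_4×(1+g_2)/(r−g_2) = 75722.98440/0.103 = 735174.60586
P_0 = D_1/(1+r)^1 + D_2/(1+r)^2 + D_3/(1+r)^3 + D_4/(1+r)^4 + TV/(1+r)^4
    = 42874.11972 + 43251.53274 + 43632.26807 + 44016.35493 + 441445.57910 = 615219.85456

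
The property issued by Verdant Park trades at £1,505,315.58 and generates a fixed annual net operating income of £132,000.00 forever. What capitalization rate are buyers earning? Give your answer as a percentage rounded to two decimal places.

8.77%

P = C/r ⇒ r = C/P = £132,000.00/£1,505,315.58 = 0.087689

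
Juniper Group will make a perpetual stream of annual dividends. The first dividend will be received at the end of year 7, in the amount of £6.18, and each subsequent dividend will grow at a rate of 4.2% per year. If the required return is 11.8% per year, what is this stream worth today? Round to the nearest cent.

Value at end of year 6: C₁ / (r − g) = £6.18 / (0.118 − 0.042) = £81.3158
Discount to today: PV = £81.3158 / (1 + 0.118)^6 = £81.3158 / 1.952769 = £41.64

£41.64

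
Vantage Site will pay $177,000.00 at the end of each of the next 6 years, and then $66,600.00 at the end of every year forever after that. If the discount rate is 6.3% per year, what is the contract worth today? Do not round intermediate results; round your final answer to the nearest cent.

$1594935.95

PV of 6-year annuity: $177,000.00 × [1 − (1+0.063)^−6] / 0.063 = 862222.61720
Perpetuity value at year 6: $66,600.00 / 0.063 = 1057142.85714
PV of perpetuity: 1057142.85714 / (1+0.063)^6 = 732713.32999
Total PV = 862222.61720 + 732713.32999 = 1594935.94719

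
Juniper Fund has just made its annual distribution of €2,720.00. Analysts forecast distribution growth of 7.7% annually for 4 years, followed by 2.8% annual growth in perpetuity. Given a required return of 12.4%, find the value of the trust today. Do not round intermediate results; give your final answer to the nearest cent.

€34341.29

D_1 = 2929.44000
D_2 = 3155.00688
D_3 = 3397.94241
D_4 = 3659.58398
Terminal value at year 4: TV = D_4×(1+g_2)/(r−g_2) = 3762.05233/0.096 = 39188.04507
P_0 = D_1/(1+r)^1 + D_2/(1+r)^2 + D_3/(1+r)^3 + D_4/(1+r)^4 + TV/(1+r)^4
    = 2606.26335 + 2497.28258 + 2392.85884 + 2292.80158 + 24552.08358 = 34341.28994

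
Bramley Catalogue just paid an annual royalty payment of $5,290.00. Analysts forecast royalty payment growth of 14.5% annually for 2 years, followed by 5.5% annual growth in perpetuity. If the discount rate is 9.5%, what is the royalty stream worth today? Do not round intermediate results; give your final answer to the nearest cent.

D_1 = 6057.05000
D_2 = 6935.32225
Terminal value at year 2: TV = D_2×(1+g_2)/(r−g_2) = 7316.76497/0.04 = 182919.12434
P_0 = D_1/(1+r)^1 + D_2/(1+r)^2 + TV/(1+r)^2
    = 5531.55251 + 5784.13482 + 152556.55582 = 163872.24315

$163872.24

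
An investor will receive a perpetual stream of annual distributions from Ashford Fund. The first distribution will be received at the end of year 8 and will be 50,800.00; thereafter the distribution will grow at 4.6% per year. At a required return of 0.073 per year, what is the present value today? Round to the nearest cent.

1148952.02

Value at end of year 7: C₁ / (r − g) = 50,800.00 / (0.073 − 0.046) = 1,881,481.4815
Discount to today: PV = 1,881,481.4815 / (1 + 0.073)^7 = 1,881,481.4815 / 1.637563 = 1,148,952.02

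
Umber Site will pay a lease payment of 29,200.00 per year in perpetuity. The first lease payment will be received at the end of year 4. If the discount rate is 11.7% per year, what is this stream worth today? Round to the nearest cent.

179076.04

Value at end of year 3: C / r = 29,200.00 / 0.117 = 249,572.6496
Discount to today: PV = 249,572.6496 / (1 + 0.117)^3 = 249,572.6496 / 1.393669 = 179,076.04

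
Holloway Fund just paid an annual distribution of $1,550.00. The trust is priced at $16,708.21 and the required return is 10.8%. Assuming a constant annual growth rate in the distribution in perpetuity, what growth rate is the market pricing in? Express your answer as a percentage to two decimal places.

P = D₀(1+g)/(r−g) ⇒ P(r−g) = D₀(1+g) ⇒ g(P+D₀) = P·r − D₀
g = (P·r − D₀)/(P + D₀) = ($16,708.21×0.108 − $1,550.00) / ($16,708.21 + $1,550.00) = 0.013938

1.39%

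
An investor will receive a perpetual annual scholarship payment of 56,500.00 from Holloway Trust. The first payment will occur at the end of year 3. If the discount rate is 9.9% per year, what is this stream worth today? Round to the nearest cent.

472517.47

Value at end of year 2: C / r = 56,500.00 / 0.099 = 570,707.0707
Discount to today: PV = 570,707.0707 / (1 + 0.099)^2 = 570,707.0707 / 1.207801 = 472,517.47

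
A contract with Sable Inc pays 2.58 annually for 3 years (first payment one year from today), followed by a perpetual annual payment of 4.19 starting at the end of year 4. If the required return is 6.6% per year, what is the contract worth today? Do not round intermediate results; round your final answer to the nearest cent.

59.23

PV of 3-year annuity: 2.58 × [1 − (1+0.066)^−3] / 0.066 = 6.82052
Perpetuity value at year 3: 4.19 / 0.066 = 63.48485
PV of perpetuity: 63.48485 / (1+0.066)^3 = 52.40811
Total PV = 6.82052 + 52.40811 = 59.22863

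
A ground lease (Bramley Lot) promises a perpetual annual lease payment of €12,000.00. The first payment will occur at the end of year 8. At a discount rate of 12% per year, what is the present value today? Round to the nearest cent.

€45234.92

Value at end of year 7: C / r = €12,000.00 / 0.12 = €100,000.0000
Discount to today: PV = €100,000.0000 / (1 + 0.12)^7 = €100,000.0000 / 2.210681 = €45,234.92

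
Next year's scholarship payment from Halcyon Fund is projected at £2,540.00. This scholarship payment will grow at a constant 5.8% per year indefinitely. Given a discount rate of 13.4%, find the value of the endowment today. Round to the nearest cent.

Growing perpetuity: P = D₁ / (r − g) = £2,540.0000 / (0.134 − 0.058) = £33,421.05

£33421.05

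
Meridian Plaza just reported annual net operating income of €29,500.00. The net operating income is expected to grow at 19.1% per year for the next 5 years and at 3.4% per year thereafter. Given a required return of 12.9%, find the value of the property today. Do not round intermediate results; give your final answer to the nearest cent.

€593131.36

D_1 = 35134.50000
D_2 = 41845.18950
D_3 = 49837.62069
D_4 = 59356.60625
D_5 = 70693.71804
Terminal value at year 5: TV = D_5×(1+g_2)/(r−g_2) = 73097.30445/0.095 = 769445.31004
P_0 = D_1/(1+r)^1 + D_2/(1+r)^2 + D_3/(1+r)^3 + D_4/(1+r)^4 + D_5/(1+r)^5 + TV/(1+r)^5
    = 31120.01771 + 32829.00009 + 34631.83269 + 36533.66938 + 38539.94706 + 419476.89749 = 593131.36442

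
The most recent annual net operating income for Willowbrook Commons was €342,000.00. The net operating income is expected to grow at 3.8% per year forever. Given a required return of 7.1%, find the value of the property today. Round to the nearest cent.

€10757454.55

D₁ = D₀ × (1 + g) = €342,000.00 × 1.038 = €354,996.0000
Growing perpetuity: P = D₁ / (r − g) = €354,996.0000 / (0.071 − 0.038) = €10,757,454.55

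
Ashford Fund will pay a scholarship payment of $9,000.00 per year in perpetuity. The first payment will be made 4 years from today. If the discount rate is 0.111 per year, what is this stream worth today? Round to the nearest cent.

$59125.84

Value at end of year 3: C / r = $9,000.00 / 0.111 = $81,081.0811
Discount to today: PV = $81,081.0811 / (1 + 0.111)^3 = $81,081.0811 / 1.371331 = $59,125.84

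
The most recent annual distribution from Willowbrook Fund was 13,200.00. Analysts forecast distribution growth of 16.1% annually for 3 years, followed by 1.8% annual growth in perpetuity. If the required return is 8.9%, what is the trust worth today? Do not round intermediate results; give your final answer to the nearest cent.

D_1 = 15325.20000
D_2 = 17792.55720
D_3 = 20657.15891
Terminal value at year 3: TV = D_3×(1+g_2)/(r−g_2) = 21028.98777/0.071 = 296182.92633
P_0 = D_1/(1+r)^1 + D_2/(1+r)^2 + D_3/(1+r)^3 + TV/(1+r)^3
    = 14072.72727 + 15003.15552 + 15995.09969 + 229338.18991 = 274409.17239

274409.17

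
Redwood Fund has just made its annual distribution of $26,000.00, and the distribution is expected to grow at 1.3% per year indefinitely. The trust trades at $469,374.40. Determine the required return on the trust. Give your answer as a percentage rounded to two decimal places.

D₁ = $26,000.00 × 1.013 = $26,338.0000
P = D₁/(r − g) ⇒ r = D₁/P + g = $26,338.0000/$469,374.40 + 0.013 = 0.056113 + 0.013 = 0.069113

6.91%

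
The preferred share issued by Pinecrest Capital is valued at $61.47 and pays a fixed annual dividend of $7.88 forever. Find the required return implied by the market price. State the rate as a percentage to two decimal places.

P = C/r ⇒ r = C/P = $7.88/$61.47 = 0.128193

12.82%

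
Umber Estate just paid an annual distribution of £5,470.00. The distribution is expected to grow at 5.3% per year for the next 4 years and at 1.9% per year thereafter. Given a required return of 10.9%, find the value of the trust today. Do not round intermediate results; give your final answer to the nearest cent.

£69593.06

D_1 = 5759.91000
D_2 = 6065.18523
D_3 = 6386.64005
D_4 = 6725.13197
Terminal value at year 4: TV = D_4×(1+g_2)/(r−g_2) = 6852.90948/0.09 = 76143.43863
P_0 = D_1/(1+r)^1 + D_2/(1+r)^2 + D_3/(1+r)^3 + D_4/(1+r)^4 + TV/(1+r)^4
    = 5193.78720 + 4931.52202 + 4682.50017 + 4446.05291 + 50339.19903 = 69593.06132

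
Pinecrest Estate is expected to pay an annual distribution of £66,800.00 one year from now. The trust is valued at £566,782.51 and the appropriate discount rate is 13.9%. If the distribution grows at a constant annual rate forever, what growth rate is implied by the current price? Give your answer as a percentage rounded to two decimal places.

2.11%

P = D₁/(r−g) ⇒ g = r − D₁/P = 0.139 − £66,800.00/£566,782.51 = 0.021142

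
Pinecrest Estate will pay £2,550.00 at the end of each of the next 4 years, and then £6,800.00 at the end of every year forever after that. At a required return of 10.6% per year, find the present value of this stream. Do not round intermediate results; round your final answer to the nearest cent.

PV of 4-year annuity: £2,550.00 × [1 − (1+0.106)^−4] / 0.106 = 7979.27817
Perpetuity value at year 4: £6,800.00 / 0.106 = 64150.94340
PV of perpetuity: 64150.94340 / (1+0.106)^4 = 42872.86827
Total PV = 7979.27817 + 42872.86827 = 50852.14644

£50852.15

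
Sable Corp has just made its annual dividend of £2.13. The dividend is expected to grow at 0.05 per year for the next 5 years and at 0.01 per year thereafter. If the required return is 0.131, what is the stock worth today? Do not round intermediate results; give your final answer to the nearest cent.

D_1 = 2.23650
D_2 = 2.34832
D_3 = 2.46574
D_4 = 2.58903
D_5 = 2.71848
Terminal value at year 5: TV = D_5×(1+g_2)/(r−g_2) = 2.74566/0.121 = 22.69144
P_0 = D_1/(1+r)^1 + D_2/(1+r)^2 + D_3/(1+r)^3 + D_4/(1+r)^4 + D_5/(1+r)^5 + TV/(1+r)^5
    = 1.97745 + 1.83583 + 1.70435 + 1.58229 + 1.46897 + 12.26165 = 20.83056

£20.83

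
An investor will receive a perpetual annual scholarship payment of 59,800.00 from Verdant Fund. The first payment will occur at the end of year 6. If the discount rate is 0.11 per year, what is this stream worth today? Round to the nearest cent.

Value at end of year 5: C / r = 59,800.00 / 0.11 = 543,636.3636
Discount to today: PV = 543,636.3636 / (1 + 0.11)^5 = 543,636.3636 / 1.685058 = 322,621.72

322621.72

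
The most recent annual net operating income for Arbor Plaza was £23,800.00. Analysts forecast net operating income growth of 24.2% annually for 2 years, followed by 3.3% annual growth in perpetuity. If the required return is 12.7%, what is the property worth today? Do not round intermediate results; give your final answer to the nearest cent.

£372780.55

D_1 = 29559.60000
D_2 = 36713.02320
Terminal value at year 2: TV = D_2×(1+g_2)/(r−g_2) = 37924.55297/0.094 = 403452.69112
P_0 = D_1/(1+r)^1 + D_2/(1+r)^2 + TV/(1+r)^2
    = 26228.57143 + 28904.95627 + 317647.01942 = 372780.54711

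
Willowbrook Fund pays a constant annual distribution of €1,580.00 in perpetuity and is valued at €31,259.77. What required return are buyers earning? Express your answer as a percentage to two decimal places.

5.05%

P = C/r ⇒ r = C/P = €1,580.00/€31,259.77 = 0.050544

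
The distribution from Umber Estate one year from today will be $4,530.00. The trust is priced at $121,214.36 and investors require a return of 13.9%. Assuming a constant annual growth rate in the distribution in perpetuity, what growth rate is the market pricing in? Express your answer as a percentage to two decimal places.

P = D₁/(r−g) ⇒ g = r − D₁/P = 0.139 − $4,530.00/$121,214.36 = 0.101628

10.16%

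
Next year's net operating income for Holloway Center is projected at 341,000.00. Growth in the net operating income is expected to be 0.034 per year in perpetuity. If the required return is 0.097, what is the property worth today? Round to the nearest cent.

Growing perpetuity: P = D₁ / (r − g) = 341,000.0000 / (0.097 − 0.034) = 5,412,698.41

5412698.41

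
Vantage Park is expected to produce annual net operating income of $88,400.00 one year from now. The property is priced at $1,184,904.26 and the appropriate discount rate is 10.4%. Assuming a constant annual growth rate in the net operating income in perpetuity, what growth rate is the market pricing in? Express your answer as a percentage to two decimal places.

P = D₁/(r−g) ⇒ g = r − D₁/P = 0.104 − $88,400.00/$1,184,904.26 = 0.029395

2.94%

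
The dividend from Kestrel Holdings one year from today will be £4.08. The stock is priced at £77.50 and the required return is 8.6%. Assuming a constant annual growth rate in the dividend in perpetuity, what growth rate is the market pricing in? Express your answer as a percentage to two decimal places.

P = D₁/(r−g) ⇒ g = r − D₁/P = 0.086 − £4.08/£77.50 = 0.033355

3.34%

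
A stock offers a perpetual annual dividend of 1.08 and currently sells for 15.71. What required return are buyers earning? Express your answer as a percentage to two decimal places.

P = C/r ⇒ r = C/P = 1.08/15.71 = 0.068746

6.87%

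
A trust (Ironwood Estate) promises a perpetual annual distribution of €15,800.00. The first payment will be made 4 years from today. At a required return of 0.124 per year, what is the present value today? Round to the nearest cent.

Value at end of year 3: C / r = €15,800.00 / 0.124 = €127,419.3548
Discount to today: PV = €127,419.3548 / (1 + 0.124)^3 = €127,419.3548 / 1.420035 = €89,729.75

€89729.75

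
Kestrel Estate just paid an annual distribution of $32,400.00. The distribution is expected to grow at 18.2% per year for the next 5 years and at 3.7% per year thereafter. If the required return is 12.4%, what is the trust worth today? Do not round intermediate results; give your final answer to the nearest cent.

D_1 = 38296.80000
D_2 = 45266.81760
D_3 = 53505.37840
D_4 = 63243.35727
D_5 = 74753.64830
Terminal value at year 5: TV = D_5×(1+g_2)/(r−g_2) = 77519.53328/0.087 = 891029.11820
P_0 = D_1/(1+r)^1 + D_2/(1+r)^2 + D_3/(1+r)^3 + D_4/(1+r)^4 + D_5/(1+r)^5 + TV/(1+r)^5
    = 34071.88612 + 35830.04395 + 37678.92522 + 39623.21139 + 41667.82550 + 496661.32240 = 685533.21458

$685533.21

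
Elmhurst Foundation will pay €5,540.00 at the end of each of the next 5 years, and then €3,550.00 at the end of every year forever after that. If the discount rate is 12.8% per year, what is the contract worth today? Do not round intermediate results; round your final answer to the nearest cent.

€34767.96

PV of 5-year annuity: €5,540.00 × [1 − (1+0.128)^−5] / 0.128 = 19580.92525
Perpetuity value at year 5: €3,550.00 / 0.128 = 27734.37500
PV of perpetuity: 27734.37500 / (1+0.128)^5 = 15187.03120
Total PV = 19580.92525 + 15187.03120 = 34767.95645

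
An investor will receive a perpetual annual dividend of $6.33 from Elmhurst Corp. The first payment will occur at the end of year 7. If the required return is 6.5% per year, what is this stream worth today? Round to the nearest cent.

Value at end of year 6: C / r = $6.33 / 0.065 = $97.3846
Discount to today: PV = $97.3846 / (1 + 0.065)^6 = $97.3846 / 1.459142 = $66.74

$66.74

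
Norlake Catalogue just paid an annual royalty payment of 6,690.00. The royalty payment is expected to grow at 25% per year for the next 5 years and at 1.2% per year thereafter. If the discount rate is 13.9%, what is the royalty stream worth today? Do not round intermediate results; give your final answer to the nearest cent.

129462.91

D_1 = 8362.50000
D_2 = 10453.12500
D_3 = 13066.40625
D_4 = 16333.00781
D_5 = 20416.25977
Terminal value at year 5: TV = D_5×(1+g_2)/(r−g_2) = 20661.25488/0.127 = 162687.04632
P_0 = D_1/(1+r)^1 + D_2/(1+r)^2 + D_3/(1+r)^3 + D_4/(1+r)^4 + D_5/(1+r)^5 + TV/(1+r)^5
    = 7341.96664 + 8057.46997 + 8842.70190 + 9704.45775 + 10650.19507 + 84866.12134 = 129462.91267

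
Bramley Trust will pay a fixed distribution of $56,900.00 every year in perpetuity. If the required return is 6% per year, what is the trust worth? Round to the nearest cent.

$948333.33

Level perpetuity: PV = C / r = $56,900.00 / 0.06 = $948,333.33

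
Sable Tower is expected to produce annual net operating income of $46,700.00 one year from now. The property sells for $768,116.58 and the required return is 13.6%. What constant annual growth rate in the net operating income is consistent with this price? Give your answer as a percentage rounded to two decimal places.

P = D₁/(r−g) ⇒ g = r − D₁/P = 0.136 − $46,700.00/$768,116.58 = 0.075202

7.52%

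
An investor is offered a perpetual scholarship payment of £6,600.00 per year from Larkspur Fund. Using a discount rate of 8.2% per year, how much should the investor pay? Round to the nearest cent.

Level perpetuity: PV = C / r = £6,600.00 / 0.082 = £80,487.80

£80487.80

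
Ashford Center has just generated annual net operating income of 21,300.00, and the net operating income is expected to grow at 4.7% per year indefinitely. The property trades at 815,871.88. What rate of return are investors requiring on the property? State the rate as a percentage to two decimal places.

D₁ = 21,300.00 × 1.047 = 22,301.1000
P = D₁/(r − g) ⇒ r = D₁/P + g = 22,301.1000/815,871.88 + 0.047 = 0.027334 + 0.047 = 0.074334

7.43%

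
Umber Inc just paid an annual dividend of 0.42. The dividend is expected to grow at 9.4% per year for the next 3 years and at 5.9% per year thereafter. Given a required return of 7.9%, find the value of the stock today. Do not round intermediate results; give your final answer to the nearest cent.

24.47

D_1 = 0.45948
D_2 = 0.50267
D_3 = 0.54992
Terminal value at year 3: TV = D_3×(1+g_2)/(r−g_2) = 0.58237/0.02 = 29.11838
P_0 = D_1/(1+r)^1 + D_2/(1+r)^2 + D_3/(1+r)^3 + TV/(1+r)^3
    = 0.42584 + 0.43176 + 0.43776 + 23.17944 = 24.47480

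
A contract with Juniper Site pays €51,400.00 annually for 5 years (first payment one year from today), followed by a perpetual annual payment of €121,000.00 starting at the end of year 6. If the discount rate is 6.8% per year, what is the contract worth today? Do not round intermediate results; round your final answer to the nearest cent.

€1492503.30

PV of 5-year annuity: €51,400.00 × [1 − (1+0.068)^−5] / 0.068 = 211883.55152
Perpetuity value at year 5: €121,000.00 / 0.068 = 1779411.76471
PV of perpetuity: 1779411.76471 / (1+0.068)^5 = 1280619.74653
Total PV = 211883.55152 + 1280619.74653 = 1492503.29805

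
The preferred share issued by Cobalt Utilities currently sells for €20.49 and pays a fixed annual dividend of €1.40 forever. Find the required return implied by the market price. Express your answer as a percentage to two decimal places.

P = C/r ⇒ r = C/P = €1.40/€20.49 = 0.068326

6.83%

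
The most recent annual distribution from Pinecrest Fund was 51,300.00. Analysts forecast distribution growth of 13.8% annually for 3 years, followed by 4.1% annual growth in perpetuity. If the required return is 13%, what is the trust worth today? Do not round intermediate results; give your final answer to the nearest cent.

768961.08

D_1 = 58379.40000
D_2 = 66435.75720
D_3 = 75603.89169
Terminal value at year 3: TV = D_3×(1+g_2)/(r−g_2) = 78703.65125/0.089 = 884310.68824
P_0 = D_1/(1+r)^1 + D_2/(1+r)^2 + D_3/(1+r)^3 + TV/(1+r)^3
    = 51663.18584 + 52028.94291 + 52397.28941 + 612871.66599 = 768961.08414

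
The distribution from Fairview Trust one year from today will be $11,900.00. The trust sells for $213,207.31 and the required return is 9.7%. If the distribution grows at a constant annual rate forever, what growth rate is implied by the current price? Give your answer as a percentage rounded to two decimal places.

P = D₁/(r−g) ⇒ g = r − D₁/P = 0.097 − $11,900.00/$213,207.31 = 0.041186

4.12%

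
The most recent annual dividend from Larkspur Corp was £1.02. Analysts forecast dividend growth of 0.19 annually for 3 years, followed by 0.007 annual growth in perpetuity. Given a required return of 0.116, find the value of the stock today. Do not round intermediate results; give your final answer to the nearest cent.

£14.91

D_1 = 1.21380
D_2 = 1.44442
D_3 = 1.71886
Terminal value at year 3: TV = D_3×(1+g_2)/(r−g_2) = 1.73089/0.109 = 15.87976
P_0 = D_1/(1+r)^1 + D_2/(1+r)^2 + D_3/(1+r)^3 + TV/(1+r)^3
    = 1.08763 + 1.15975 + 1.23665 + 11.42487 = 14.90892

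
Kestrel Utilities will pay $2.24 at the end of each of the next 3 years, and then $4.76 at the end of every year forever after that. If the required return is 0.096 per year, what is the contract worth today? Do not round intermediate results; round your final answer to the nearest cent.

PV of 3-year annuity: $2.24 × [1 − (1+0.096)^−3] / 0.096 = 5.61001
Perpetuity value at year 3: $4.76 / 0.096 = 49.58333
PV of perpetuity: 49.58333 / (1+0.096)^3 = 37.66206
Total PV = 5.61001 + 37.66206 = 43.27207

$43.27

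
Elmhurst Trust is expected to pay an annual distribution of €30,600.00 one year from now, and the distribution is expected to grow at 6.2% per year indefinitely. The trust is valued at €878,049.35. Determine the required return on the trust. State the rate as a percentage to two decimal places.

P = D₁/(r − g) ⇒ r = D₁/P + g = €30,600.0000/€878,049.35 + 0.062 = 0.034850 + 0.062 = 0.096850

9.68%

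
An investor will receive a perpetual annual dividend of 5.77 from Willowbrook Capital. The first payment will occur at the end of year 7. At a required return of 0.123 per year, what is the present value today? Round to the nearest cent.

Value at end of year 6: C / r = 5.77 / 0.123 = 46.9106
Discount to today: PV = 46.9106 / (1 + 0.123)^6 = 46.9106 / 2.005758 = 23.39

23.39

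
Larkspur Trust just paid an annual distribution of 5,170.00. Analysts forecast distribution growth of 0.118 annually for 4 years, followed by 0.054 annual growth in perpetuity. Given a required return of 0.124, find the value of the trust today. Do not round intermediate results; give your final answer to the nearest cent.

D_1 = 5780.06000
D_2 = 6462.10708
D_3 = 7224.63572
D_4 = 8077.14273
Terminal value at year 4: TV = D_4×(1+g_2)/(r−g_2) = 8513.30844/0.07 = 121618.69196
P_0 = D_1/(1+r)^1 + D_2/(1+r)^2 + D_3/(1+r)^3 + D_4/(1+r)^4 + TV/(1+r)^4
    = 5142.40214 + 5114.95159 + 5087.64758 + 5060.48932 + 76196.51057 = 96602.00119

96602.00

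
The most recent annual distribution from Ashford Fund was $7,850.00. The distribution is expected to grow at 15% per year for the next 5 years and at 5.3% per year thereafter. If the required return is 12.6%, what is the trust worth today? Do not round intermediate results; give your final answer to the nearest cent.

$167658.83

D_1 = 9027.50000
D_2 = 10381.62500
D_3 = 11938.86875
D_4 = 13729.69906
D_5 = 15789.15392
Terminal value at year 5: TV = D_5×(1+g_2)/(r−g_2) = 16625.97908/0.073 = 227753.13808
P_0 = D_1/(1+r)^1 + D_2/(1+r)^2 + D_3/(1+r)^3 + D_4/(1+r)^4 + D_5/(1+r)^5 + TV/(1+r)^5
    = 8017.31794 + 8188.20216 + 8362.72867 + 8540.97511 + 8723.02076 + 125826.58709 = 167658.83172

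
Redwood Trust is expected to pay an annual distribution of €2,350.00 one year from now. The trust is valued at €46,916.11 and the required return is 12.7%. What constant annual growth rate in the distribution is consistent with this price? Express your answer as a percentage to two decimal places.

7.69%

P = D₁/(r−g) ⇒ g = r − D₁/P = 0.127 − €2,350.00/€46,916.11 = 0.076911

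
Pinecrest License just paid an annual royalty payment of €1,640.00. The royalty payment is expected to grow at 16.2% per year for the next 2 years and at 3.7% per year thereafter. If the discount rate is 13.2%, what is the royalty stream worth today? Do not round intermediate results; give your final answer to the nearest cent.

€22274.87

D_1 = 1905.68000
D_2 = 2214.40016
Terminal value at year 2: TV = D_2×(1+g_2)/(r−g_2) = 2296.33297/0.095 = 24171.92596
P_0 = D_1/(1+r)^1 + D_2/(1+r)^2 + TV/(1+r)^2
    = 1683.46290 + 1728.07764 + 18863.33170 = 22274.87223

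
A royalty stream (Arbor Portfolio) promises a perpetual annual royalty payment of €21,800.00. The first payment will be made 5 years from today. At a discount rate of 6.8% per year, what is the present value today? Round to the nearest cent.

€246412.41

Value at end of year 4: C / r = €21,800.00 / 0.068 = €320,588.2353
Discount to today: PV = €320,588.2353 / (1 + 0.068)^4 = €320,588.2353 / 1.301023 = €246,412.41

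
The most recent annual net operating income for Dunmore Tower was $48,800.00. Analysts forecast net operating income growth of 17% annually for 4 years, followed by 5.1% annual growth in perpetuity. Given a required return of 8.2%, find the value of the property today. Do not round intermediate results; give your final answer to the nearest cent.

D_1 = 57096.00000
D_2 = 66802.32000
D_3 = 78158.71440
D_4 = 91445.69585
Terminal value at year 4: TV = D_4×(1+g_2)/(r−g_2) = 96109.42634/0.031 = 3100304.07536
P_0 = D_1/(1+r)^1 + D_2/(1+r)^2 + D_3/(1+r)^3 + D_4/(1+r)^4 + TV/(1+r)^4
    = 52768.94640 + 57060.69065 + 61701.48619 + 66719.72167 + 2262013.78946 = 2500264.63436

$2500264.63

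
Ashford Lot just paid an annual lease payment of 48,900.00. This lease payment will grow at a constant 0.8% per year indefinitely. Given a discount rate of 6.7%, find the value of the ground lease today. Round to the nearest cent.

D₁ = D₀ × (1 + g) = 48,900.00 × 1.008 = 49,291.2000
Growing perpetuity: P = D₁ / (r − g) = 49,291.2000 / (0.067 − 0.008) = 835,444.07

835444.07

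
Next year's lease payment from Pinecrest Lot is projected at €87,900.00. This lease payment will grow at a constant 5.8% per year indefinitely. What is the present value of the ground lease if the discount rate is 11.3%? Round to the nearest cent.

Growing perpetuity: P = D₁ / (r − g) = €87,900.0000 / (0.113 − 0.058) = €1,598,181.82

€1598181.82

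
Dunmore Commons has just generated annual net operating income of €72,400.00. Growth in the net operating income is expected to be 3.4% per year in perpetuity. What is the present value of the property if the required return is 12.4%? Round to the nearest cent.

€831795.56

D₁ = D₀ × (1 + g) = €72,400.00 × 1.034 = €74,861.6000
Growing perpetuity: P = D₁ / (r − g) = €74,861.6000 / (0.124 − 0.034) = €831,795.56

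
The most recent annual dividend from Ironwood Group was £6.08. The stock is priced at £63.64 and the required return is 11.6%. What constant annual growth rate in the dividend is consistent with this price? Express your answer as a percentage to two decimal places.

P = D₀(1+g)/(r−g) ⇒ P(r−g) = D₀(1+g) ⇒ g(P+D₀) = P·r − D₀
g = (P·r − D₀)/(P + D₀) = (£63.64×0.116 − £6.08) / (£63.64 + £6.08) = 0.018678

1.87%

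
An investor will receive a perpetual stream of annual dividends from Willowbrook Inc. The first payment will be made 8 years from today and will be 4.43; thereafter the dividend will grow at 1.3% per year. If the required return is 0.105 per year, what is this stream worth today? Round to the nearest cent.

Value at end of year 7: C₁ / (r − g) = 4.43 / (0.105 − 0.013) = 48.1522
Discount to today: PV = 48.1522 / (1 + 0.105)^7 = 48.1522 / 2.011574 = 23.94

23.94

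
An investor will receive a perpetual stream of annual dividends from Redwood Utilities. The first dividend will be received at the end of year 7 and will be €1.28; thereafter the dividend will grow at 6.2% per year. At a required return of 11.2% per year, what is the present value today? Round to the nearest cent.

Value at end of year 6: C₁ / (r − g) = €1.28 / (0.112 − 0.062) = €25.6000
Discount to today: PV = €25.6000 / (1 + 0.112)^6 = €25.6000 / 1.890727 = €13.54

€13.54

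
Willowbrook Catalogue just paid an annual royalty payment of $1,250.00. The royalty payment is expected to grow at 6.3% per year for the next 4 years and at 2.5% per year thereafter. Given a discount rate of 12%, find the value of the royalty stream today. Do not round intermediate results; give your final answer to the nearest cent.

$15339.28

D_1 = 1328.75000
D_2 = 1412.46125
D_3 = 1501.44631
D_4 = 1596.03743
Terminal value at year 4: TV = D_4×(1+g_2)/(r−g_2) = 1635.93836/0.095 = 17220.40381
P_0 = D_1/(1+r)^1 + D_2/(1+r)^2 + D_3/(1+r)^3 + D_4/(1+r)^4 + TV/(1+r)^4
    = 1186.38393 + 1126.00546 + 1068.69983 + 1014.31064 + 10943.87794 = 15339.27779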